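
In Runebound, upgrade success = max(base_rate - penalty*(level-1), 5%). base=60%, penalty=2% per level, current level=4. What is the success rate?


raw_rate = 60 - 2 * (4 - 1)
= 60 - 2 * 3
= 60 - 6
= 54
Apply floor: max(54, 5) = 54%

54%


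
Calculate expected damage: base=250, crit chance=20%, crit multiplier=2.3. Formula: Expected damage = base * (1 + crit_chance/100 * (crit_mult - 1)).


E[dmg] = base * (1 + crit_chance * (crit_mult - 1))
cc as decimal = 20/100 = 0.2
cm - 1 = 2.3 - 1 = 1.3
Bonus factor = 0.2 * 1.3 = 0.26
Total multiplier = 1 + 0.26 = 1.26
Expected damage = 250 * 1.26 = 315.00

315.00 damage


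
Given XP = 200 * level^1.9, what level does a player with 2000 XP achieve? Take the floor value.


XP = 200 * level^1.9, so level = (XP / 200)^(1/1.9)
= (2000 / 200)^(1/1.9)
= 10.0^0.5263
= 3.3598
Floor: level = 3

level 3


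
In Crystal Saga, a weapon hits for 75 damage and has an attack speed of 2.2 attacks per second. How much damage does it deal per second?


DPS = damage * attack_speed
= 75 * 2.2
= 165.0

165.0 DPS


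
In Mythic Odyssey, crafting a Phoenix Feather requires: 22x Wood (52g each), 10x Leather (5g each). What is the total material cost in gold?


Cost breakdown:
  Wood: 22 * 52 = 1144
  Leather: 10 * 5 = 50
Total = 1144 + 50 = 1194

1194 gold


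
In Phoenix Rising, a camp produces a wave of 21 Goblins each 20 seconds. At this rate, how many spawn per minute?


Spawns per minute = count * (60 / interval)
= 21 * (60 / 20)
= 21 * 3.0
= 63.0

63.0 per minute


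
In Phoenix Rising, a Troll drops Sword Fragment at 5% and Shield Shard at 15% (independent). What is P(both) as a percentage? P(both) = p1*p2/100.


For independent events, P(both) = P(A) * P(B)
= 5% * 15%
= 75 / 100 %
= 0.75%

0.75%


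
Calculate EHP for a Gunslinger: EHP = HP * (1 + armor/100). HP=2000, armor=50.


EHP = 2000 * (1 + 50/100)
= 2000 * (1 + 0.5)
= 2000 * 1.5
= 3000.0

3000.0 EHP


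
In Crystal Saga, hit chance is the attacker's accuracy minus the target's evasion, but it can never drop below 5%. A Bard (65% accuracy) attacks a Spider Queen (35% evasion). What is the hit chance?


accuracy - evasion = 65 - 35 = 30
Apply floor: max(30, 5) = 30
Hit chance = 30%

30%


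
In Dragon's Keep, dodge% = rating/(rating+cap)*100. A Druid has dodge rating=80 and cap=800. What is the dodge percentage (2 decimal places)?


dodge% = 80 / (80 + 800) * 100
= 80 / 880 * 100
= 0.090909 * 100
= 9.09%

9.09%


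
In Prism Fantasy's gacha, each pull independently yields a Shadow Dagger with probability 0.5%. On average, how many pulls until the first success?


Expected pulls for a geometric distribution = 1/p = 100 / rate%
= 100 / 0.5
= 200.0

200.0 pulls


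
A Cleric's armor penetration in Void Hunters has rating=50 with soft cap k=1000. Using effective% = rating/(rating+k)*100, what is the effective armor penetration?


effective% = rating / (rating + k) * 100
= 50 / (50 + 1000) * 100
= 50 / 1050 * 100
= 0.047619 * 100
= 4.76%

4.76%


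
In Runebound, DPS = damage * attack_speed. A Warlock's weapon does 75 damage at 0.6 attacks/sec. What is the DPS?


DPS = damage * attack_speed
= 75 * 0.6
= 45.0

45.0 DPS


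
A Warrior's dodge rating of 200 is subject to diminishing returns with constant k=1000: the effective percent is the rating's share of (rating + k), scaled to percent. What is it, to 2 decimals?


effective% = rating / (rating + k) * 100
= 200 / (200 + 1000) * 100
= 200 / 1200 * 100
= 0.166667 * 100
= 16.67%

16.67%


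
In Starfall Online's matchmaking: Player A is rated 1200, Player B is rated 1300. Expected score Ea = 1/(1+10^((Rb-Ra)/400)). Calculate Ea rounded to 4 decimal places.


Elo expected score: Ea = 1/(1 + 10^((Rb-Ra)/400))
Rb - Ra = 1300 - 1200 = 100
(Rb-Ra)/400 = 100/400 = 0.25
10^0.25 = 1.778279
Ea = 1/(1 + 1.778279) = 1/2.778279 = 0.3599

0.3599


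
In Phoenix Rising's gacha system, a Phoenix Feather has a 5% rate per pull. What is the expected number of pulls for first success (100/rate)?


Expected pulls for a geometric distribution = 1/p = 100 / rate%
= 100 / 5
= 20.0

20.0 pulls


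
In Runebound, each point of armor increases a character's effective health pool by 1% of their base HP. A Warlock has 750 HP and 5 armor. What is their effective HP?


EHP = 750 * (1 + 5/100)
= 750 * (1 + 0.05)
= 750 * 1.05
= 787.5

787.5 EHP


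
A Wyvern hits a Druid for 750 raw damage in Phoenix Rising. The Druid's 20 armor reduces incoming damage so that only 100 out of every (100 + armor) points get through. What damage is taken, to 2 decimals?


actual = 750 * 100 / (100 + 20)
= 750 * 100 / 120
= 75000 / 120
= 625.00

625.00 damage


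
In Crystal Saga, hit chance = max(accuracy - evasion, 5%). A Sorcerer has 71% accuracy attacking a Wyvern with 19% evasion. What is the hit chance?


accuracy - evasion = 71 - 19 = 52
Apply floor: max(52, 5) = 52
Hit chance = 52%

52%


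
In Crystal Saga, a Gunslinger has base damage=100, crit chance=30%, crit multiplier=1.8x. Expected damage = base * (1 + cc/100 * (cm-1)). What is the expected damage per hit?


E[dmg] = base * (1 + crit_chance * (crit_mult - 1))
cc as decimal = 30/100 = 0.3
cm - 1 = 1.8 - 1 = 0.8
Bonus factor = 0.3 * 0.8 = 0.24
Total multiplier = 1 + 0.24 = 1.24
Expected damage = 100 * 1.24 = 124.00

124.00 damage


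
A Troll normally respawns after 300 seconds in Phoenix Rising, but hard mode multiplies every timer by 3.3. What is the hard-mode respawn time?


Respawn time = base * multiplier
= 300 * 3.3
= 990.0 seconds

990.0 seconds


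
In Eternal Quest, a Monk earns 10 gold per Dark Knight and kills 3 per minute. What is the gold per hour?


Gold per minute = 10 * 3 = 30
Gold per hour = 30 * 60 = 1800

1800 gold/hour


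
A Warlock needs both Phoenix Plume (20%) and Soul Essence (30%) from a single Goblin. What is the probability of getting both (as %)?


For independent events, P(both) = P(A) * P(B)
= 20% * 30%
= 600 / 100 %
= 6.0%

6.0%


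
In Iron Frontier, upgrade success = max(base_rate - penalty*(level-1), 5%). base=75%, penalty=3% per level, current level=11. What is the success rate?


raw_rate = 75 - 3 * (11 - 1)
= 75 - 3 * 10
= 75 - 30
= 45
Apply floor: max(45, 5) = 45%

45%


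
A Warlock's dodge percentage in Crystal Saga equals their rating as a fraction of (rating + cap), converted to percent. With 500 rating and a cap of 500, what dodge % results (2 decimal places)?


dodge% = 500 / (500 + 500) * 100
= 500 / 1000 * 100
= 0.5 * 100
= 50.00%

50.00%


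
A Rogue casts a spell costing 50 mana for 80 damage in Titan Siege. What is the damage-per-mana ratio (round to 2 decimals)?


Efficiency = damage / mana
= 80 / 50
= 1.60

1.60 dmg/mana


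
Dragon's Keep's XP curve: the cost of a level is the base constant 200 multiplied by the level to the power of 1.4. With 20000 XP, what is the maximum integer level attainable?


XP = 200 * level^1.4, so level = (XP / 200)^(1/1.4)
= (20000 / 200)^(1/1.4)
= 100.0^0.7143
= 26.827
Floor: level = 26

level 26


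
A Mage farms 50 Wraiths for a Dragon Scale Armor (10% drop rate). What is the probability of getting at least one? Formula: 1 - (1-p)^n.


P(at least one) = 1 - P(none) = 1 - (1-p)^n
p = 10/100 = 0.1
1 - p = 0.9
(1 - p)^50 = 0.9^50 = 0.005154
P(at least one) = 1 - 0.005154 = 0.9948

0.9948


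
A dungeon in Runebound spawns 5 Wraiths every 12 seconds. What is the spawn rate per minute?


Spawns per minute = count * (60 / interval)
= 5 * (60 / 12)
= 5 * 5.0
= 25.0

25.0 per minute


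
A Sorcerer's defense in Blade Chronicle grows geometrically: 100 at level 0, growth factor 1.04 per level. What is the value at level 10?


value = base * growth^level
= 100 * 1.04^10
= 100 * 1.480244
= 148.02

148.02 defense


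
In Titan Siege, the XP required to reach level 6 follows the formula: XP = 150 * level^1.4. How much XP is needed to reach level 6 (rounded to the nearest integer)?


XP = 150 * level^1.4
Substitute level = 6:
XP = 150 * 6^1.4
= 150 * 12.286
= 1843

1843 XP


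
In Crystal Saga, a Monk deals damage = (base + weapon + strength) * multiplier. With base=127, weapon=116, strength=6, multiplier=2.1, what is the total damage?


Sum base + weapon + str = 127 + 116 + 6 = 249
Multiply by 2.1:
249 * 2.1 = 522.9

522.9 damage


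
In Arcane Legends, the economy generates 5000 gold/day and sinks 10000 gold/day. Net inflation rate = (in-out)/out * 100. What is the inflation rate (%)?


Net gold = 5000 - 10000 = -5000
Inflation rate = net / sunk * 100 = -5000 / 10000 * 100
= -0.5 * 100
= -50.00%

-50.00%


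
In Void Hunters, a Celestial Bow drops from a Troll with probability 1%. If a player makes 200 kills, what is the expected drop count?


Expected drops = kills * (drop_rate / 100)
= 200 * (1 / 100)
= 200 * 0.01
= 2.0

2.0 drops


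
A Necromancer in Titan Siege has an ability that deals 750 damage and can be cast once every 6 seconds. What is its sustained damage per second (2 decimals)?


DPS = damage / cooldown
= 750 / 6
= 125.00

125.00 DPS


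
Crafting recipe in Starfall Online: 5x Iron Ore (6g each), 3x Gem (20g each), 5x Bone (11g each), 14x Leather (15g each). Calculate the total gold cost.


Cost breakdown:
  Iron Ore: 5 * 6 = 30
  Gem: 3 * 20 = 60
  Bone: 5 * 11 = 55
  Leather: 14 * 15 = 210
Total = 30 + 60 + 55 + 210 = 355

355 gold


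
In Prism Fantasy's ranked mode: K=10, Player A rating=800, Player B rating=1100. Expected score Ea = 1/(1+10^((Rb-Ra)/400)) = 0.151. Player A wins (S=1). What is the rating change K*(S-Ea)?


Elo update: delta = K * (S - Ea), where S = 1 (wins)
S - Ea = 1 - 0.151 = 0.849
Rating change = 10 * 0.849
= 8.49

8.49 rating points


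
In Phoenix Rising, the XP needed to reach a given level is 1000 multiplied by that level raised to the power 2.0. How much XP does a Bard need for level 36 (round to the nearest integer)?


XP = 1000 * level^2.0
Substitute level = 36:
XP = 1000 * 36^2.0
= 1000 * 1296.0
= 1296000

1296000 XP


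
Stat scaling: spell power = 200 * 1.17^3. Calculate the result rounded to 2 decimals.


value = base * growth^level
= 200 * 1.17^3
= 200 * 1.601613
= 320.32

320.32 spell power


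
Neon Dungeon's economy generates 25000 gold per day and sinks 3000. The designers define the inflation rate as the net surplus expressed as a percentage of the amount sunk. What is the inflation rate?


Net gold = 25000 - 3000 = 22000
Inflation rate = net / sunk * 100 = 22000 / 3000 * 100
= 7.333333 * 100
= 733.33%

733.33%


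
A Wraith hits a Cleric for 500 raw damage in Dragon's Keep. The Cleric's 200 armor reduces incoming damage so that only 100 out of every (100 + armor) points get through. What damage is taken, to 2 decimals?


actual = 500 * 100 / (100 + 200)
= 500 * 100 / 300
= 50000 / 300
= 166.67

166.67 damage


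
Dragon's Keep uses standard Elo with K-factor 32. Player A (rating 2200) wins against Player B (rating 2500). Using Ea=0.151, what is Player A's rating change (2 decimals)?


Elo update: delta = K * (S - Ea), where S = 1 (wins)
S - Ea = 1 - 0.151 = 0.849
Rating change = 32 * 0.849
= 27.17

27.17 rating points


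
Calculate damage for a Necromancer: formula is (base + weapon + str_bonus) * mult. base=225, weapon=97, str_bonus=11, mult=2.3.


Sum base + weapon + str = 225 + 97 + 11 = 333
Multiply by 2.3:
333 * 2.3 = 765.9

765.9 damage


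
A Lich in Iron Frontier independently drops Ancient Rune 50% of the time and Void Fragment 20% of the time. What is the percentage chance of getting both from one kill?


For independent events, P(both) = P(A) * P(B)
= 50% * 20%
= 1000 / 100 %
= 10.0%

10.0%


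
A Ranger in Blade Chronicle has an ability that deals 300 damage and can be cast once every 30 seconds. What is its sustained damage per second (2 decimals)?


DPS = damage / cooldown
= 300 / 30
= 10.00

10.00 DPS


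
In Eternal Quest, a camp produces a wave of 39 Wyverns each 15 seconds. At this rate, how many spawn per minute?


Spawns per minute = count * (60 / interval)
= 39 * (60 / 15)
= 39 * 4.0
= 156.0

156.0 per minute


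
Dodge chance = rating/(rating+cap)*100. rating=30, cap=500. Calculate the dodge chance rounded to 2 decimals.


dodge% = 30 / (30 + 500) * 100
= 30 / 530 * 100
= 0.056604 * 100
= 5.66%

5.66%


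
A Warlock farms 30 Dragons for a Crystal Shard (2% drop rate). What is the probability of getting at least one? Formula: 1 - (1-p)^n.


P(at least one) = 1 - P(none) = 1 - (1-p)^n
p = 2/100 = 0.02
1 - p = 0.98
(1 - p)^30 = 0.98^30 = 0.545484
P(at least one) = 1 - 0.545484 = 0.4545

0.4545


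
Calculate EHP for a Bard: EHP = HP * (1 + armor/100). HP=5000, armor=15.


EHP = 5000 * (1 + 15/100)
= 5000 * (1 + 0.15)
= 5000 * 1.15
= 5750.0

5750.0 EHP


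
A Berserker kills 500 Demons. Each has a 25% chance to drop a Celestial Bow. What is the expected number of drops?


Expected drops = kills * (drop_rate / 100)
= 500 * (25 / 100)
= 500 * 0.25
= 125.0

125.0 drops


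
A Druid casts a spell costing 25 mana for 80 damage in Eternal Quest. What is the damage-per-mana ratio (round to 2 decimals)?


Efficiency = damage / mana
= 80 / 25
= 3.20

3.20 dmg/mana


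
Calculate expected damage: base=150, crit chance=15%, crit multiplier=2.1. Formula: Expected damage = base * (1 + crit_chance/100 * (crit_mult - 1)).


E[dmg] = base * (1 + crit_chance * (crit_mult - 1))
cc as decimal = 15/100 = 0.15
cm - 1 = 2.1 - 1 = 1.1
Bonus factor = 0.15 * 1.1 = 0.165
Total multiplier = 1 + 0.165 = 1.165
Expected damage = 150 * 1.165 = 174.75

174.75 damage


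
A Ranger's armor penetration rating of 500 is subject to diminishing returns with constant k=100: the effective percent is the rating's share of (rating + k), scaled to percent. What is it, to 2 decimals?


effective% = rating / (rating + k) * 100
= 500 / (500 + 100) * 100
= 500 / 600 * 100
= 0.833333 * 100
= 83.33%

83.33%


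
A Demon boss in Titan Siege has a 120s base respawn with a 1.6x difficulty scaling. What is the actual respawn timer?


Respawn time = base * multiplier
= 120 * 1.6
= 192.0 seconds

192.0 seconds


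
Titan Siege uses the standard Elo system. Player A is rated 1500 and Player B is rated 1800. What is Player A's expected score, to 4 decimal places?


Elo expected score: Ea = 1/(1 + 10^((Rb-Ra)/400))
Rb - Ra = 1800 - 1500 = 300
(Rb-Ra)/400 = 300/400 = 0.75
10^0.75 = 5.623413
Ea = 1/(1 + 5.623413) = 1/6.623413 = 0.1510

0.1510


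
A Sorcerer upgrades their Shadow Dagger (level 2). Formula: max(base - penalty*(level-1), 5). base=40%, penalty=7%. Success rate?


raw_rate = 40 - 7 * (2 - 1)
= 40 - 7 * 1
= 40 - 7
= 33
Apply floor: max(33, 5) = 33%

33%


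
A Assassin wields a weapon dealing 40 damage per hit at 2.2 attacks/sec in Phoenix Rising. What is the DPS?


DPS = damage * attack_speed
= 40 * 2.2
= 88.0

88.0 DPS


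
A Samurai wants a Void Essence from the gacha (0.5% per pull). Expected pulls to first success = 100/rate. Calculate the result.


Expected pulls for a geometric distribution = 1/p = 100 / rate%
= 100 / 0.5
= 200.0

200.0 pulls


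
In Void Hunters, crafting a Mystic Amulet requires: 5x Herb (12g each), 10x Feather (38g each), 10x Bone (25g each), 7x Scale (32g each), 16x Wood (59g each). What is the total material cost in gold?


Cost breakdown:
  Herb: 5 * 12 = 60
  Feather: 10 * 38 = 380
  Bone: 10 * 25 = 250
  Scale: 7 * 32 = 224
  Wood: 16 * 59 = 944
Total = 60 + 380 + 250 + 224 + 944 = 1858

1858 gold


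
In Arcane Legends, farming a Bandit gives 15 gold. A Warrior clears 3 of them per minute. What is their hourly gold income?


Gold per minute = 15 * 3 = 45
Gold per hour = 45 * 60 = 2700

2700 gold/hour


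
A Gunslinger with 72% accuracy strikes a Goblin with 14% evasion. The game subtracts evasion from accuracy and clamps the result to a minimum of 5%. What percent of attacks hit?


accuracy - evasion = 72 - 14 = 58
Apply floor: max(58, 5) = 58
Hit chance = 58%

58%


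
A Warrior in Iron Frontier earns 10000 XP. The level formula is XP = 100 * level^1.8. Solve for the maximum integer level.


XP = 100 * level^1.8, so level = (XP / 100)^(1/1.8)
= (10000 / 100)^(1/1.8)
= 100.0^0.5556
= 12.9155
Floor: level = 12

level 12


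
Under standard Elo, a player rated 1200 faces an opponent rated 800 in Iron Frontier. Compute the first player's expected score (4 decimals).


Elo expected score: Ea = 1/(1 + 10^((Rb-Ra)/400))
Rb - Ra = 800 - 1200 = -400
(Rb-Ra)/400 = -400/400 = -1.0
10^-1.0 = 0.1
Ea = 1/(1 + 0.1) = 1/1.1 = 0.9091

0.9091


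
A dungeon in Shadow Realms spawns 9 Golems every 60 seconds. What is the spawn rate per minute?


Spawns per minute = count * (60 / interval)
= 9 * (60 / 60)
= 9 * 1.0
= 9.0

9.0 per minute


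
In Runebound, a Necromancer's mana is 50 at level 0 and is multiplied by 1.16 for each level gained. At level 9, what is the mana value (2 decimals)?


value = base * growth^level
= 50 * 1.16^9
= 50 * 3.802961
= 190.15

190.15 mana


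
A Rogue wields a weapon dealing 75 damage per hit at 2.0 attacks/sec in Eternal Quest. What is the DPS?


DPS = damage * attack_speed
= 75 * 2.0
= 150.0

150.0 DPS


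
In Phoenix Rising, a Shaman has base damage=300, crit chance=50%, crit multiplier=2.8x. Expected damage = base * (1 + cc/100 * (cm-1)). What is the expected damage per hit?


E[dmg] = base * (1 + crit_chance * (crit_mult - 1))
cc as decimal = 50/100 = 0.5
cm - 1 = 2.8 - 1 = 1.8
Bonus factor = 0.5 * 1.8 = 0.9
Total multiplier = 1 + 0.9 = 1.9
Expected damage = 300 * 1.9 = 570.00

570.00 damage


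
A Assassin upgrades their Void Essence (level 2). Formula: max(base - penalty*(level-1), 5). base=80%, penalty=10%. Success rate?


raw_rate = 80 - 10 * (2 - 1)
= 80 - 10 * 1
= 80 - 10
= 70
Apply floor: max(70, 5) = 70%

70%


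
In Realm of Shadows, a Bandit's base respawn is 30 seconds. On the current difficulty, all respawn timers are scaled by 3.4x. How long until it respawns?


Respawn time = base * multiplier
= 30 * 3.4
= 102.0 seconds

102.0 seconds


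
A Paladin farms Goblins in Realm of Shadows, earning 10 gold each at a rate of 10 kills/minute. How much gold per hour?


Gold per minute = 10 * 10 = 100
Gold per hour = 100 * 60 = 6000

6000 gold/hour


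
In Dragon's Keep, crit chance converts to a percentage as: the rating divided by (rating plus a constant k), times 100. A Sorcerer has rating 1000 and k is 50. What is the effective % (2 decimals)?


effective% = rating / (rating + k) * 100
= 1000 / (1000 + 50) * 100
= 1000 / 1050 * 100
= 0.952381 * 100
= 95.24%

95.24%


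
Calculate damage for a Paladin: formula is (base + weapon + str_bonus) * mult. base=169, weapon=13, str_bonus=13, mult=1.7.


Sum base + weapon + str = 169 + 13 + 13 = 195
Multiply by 1.7:
195 * 1.7 = 331.5

331.5 damage


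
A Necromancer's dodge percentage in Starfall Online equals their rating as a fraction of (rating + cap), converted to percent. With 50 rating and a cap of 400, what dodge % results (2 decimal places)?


dodge% = 50 / (50 + 400) * 100
= 50 / 450 * 100
= 0.111111 * 100
= 11.11%

11.11%


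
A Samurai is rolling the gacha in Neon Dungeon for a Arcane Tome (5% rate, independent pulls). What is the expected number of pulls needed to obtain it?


Expected pulls for a geometric distribution = 1/p = 100 / rate%
= 100 / 5
= 20.0

20.0 pulls


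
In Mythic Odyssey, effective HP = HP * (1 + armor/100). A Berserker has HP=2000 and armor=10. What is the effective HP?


EHP = 2000 * (1 + 10/100)
= 2000 * (1 + 0.1)
= 2000 * 1.1
= 2200.0

2200.0 EHP


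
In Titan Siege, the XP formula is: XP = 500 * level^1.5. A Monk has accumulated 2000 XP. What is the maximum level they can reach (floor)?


XP = 500 * level^1.5, so level = (XP / 500)^(1/1.5)
= (2000 / 500)^(1/1.5)
= 4.0^0.6667
= 2.5198
Floor: level = 2

level 2


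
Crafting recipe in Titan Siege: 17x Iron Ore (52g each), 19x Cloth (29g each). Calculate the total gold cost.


Cost breakdown:
  Iron Ore: 17 * 52 = 884
  Cloth: 19 * 29 = 551
Total = 884 + 551 = 1435

1435 gold


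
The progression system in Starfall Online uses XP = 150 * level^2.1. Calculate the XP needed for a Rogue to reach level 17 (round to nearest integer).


XP = 150 * level^2.1
Substitute level = 17:
XP = 150 * 17^2.1
= 150 * 383.65665
= 57548

57548 XP


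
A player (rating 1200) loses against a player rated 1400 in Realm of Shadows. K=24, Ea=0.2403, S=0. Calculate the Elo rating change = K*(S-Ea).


Elo update: delta = K * (S - Ea), where S = 0 (loses)
S - Ea = 0 - 0.2403 = -0.2403
Rating change = 24 * -0.2403
= -5.77

-5.77 rating points


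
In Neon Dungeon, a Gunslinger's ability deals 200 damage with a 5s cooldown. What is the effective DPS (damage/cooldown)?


DPS = damage / cooldown
= 200 / 5
= 40.00

40.00 DPS


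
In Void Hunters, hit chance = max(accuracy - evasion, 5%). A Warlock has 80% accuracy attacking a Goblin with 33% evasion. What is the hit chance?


accuracy - evasion = 80 - 33 = 47
Apply floor: max(47, 5) = 47
Hit chance = 47%

47%


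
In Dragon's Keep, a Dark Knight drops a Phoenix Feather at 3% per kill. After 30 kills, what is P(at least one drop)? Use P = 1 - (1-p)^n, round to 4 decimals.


P(at least one) = 1 - P(none) = 1 - (1-p)^n
p = 3/100 = 0.03
1 - p = 0.97
(1 - p)^30 = 0.97^30 = 0.401007
P(at least one) = 1 - 0.401007 = 0.5990

0.5990


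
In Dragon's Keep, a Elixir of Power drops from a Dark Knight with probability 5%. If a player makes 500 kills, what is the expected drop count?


Expected drops = kills * (drop_rate / 100)
= 500 * (5 / 100)
= 500 * 0.05
= 25.0

25.0 drops


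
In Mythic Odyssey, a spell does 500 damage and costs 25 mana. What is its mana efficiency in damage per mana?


Efficiency = damage / mana
= 500 / 25
= 20.00

20.00 dmg/mana


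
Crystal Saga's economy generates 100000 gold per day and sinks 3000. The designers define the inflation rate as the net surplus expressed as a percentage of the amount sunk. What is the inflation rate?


Net gold = 100000 - 3000 = 97000
Inflation rate = net / sunk * 100 = 97000 / 3000 * 100
= 32.333333 * 100
= 3233.33%

3233.33%


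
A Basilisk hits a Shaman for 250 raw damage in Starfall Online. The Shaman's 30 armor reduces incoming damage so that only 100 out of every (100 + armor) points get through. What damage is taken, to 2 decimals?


actual = 250 * 100 / (100 + 30)
= 250 * 100 / 130
= 25000 / 130
= 192.31

192.31 damage


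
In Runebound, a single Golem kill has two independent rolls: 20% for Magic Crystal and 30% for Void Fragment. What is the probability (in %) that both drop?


For independent events, P(both) = P(A) * P(B)
= 20% * 30%
= 600 / 100 %
= 6.0%

6.0%


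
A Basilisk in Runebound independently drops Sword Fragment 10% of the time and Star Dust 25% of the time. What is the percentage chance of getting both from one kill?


For independent events, P(both) = P(A) * P(B)
= 10% * 25%
= 250 / 100 %
= 2.5%

2.5%


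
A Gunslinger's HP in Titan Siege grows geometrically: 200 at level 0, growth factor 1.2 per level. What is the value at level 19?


value = base * growth^level
= 200 * 1.2^19
= 200 * 31.948
= 6389.60

6389.60 HP


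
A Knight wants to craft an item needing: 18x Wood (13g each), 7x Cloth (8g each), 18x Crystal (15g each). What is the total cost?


Cost breakdown:
  Wood: 18 * 13 = 234
  Cloth: 7 * 8 = 56
  Crystal: 18 * 15 = 270
Total = 234 + 56 + 270 = 560

560 gold


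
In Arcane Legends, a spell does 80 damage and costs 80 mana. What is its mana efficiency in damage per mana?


Efficiency = damage / mana
= 80 / 80
= 1.00

1.00 dmg/mana


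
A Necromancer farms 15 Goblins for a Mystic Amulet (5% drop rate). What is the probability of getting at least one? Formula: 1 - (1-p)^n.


P(at least one) = 1 - P(none) = 1 - (1-p)^n
p = 5/100 = 0.05
1 - p = 0.95
(1 - p)^15 = 0.95^15 = 0.463291
P(at least one) = 1 - 0.463291 = 0.5367

0.5367


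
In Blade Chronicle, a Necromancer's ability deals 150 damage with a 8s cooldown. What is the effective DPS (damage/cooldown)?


DPS = damage / cooldown
= 150 / 8
= 18.75

18.75 DPS


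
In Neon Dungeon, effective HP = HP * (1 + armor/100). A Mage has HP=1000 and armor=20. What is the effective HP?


EHP = 1000 * (1 + 20/100)
= 1000 * (1 + 0.2)
= 1000 * 1.2
= 1200.0

1200.0 EHP


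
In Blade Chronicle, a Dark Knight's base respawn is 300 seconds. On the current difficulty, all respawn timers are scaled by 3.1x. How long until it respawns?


Respawn time = base * multiplier
= 300 * 3.1
= 930.0 seconds

930.0 seconds


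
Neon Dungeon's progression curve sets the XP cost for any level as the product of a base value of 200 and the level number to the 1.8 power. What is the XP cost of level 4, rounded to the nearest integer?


XP = 200 * level^1.8
Substitute level = 4:
XP = 200 * 4^1.8
= 200 * 12.1257
= 2425

2425 XP


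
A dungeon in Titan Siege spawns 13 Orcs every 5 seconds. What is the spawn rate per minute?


Spawns per minute = count * (60 / interval)
= 13 * (60 / 5)
= 13 * 12.0
= 156.0

156.0 per minute


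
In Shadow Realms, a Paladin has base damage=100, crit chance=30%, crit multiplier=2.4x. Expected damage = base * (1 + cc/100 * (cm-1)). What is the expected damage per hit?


E[dmg] = base * (1 + crit_chance * (crit_mult - 1))
cc as decimal = 30/100 = 0.3
cm - 1 = 2.4 - 1 = 1.4
Bonus factor = 0.3 * 1.4 = 0.42
Total multiplier = 1 + 0.42 = 1.42
Expected damage = 100 * 1.42 = 142.00

142.00 damage


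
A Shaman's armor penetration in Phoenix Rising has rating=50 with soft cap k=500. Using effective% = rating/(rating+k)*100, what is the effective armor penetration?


effective% = rating / (rating + k) * 100
= 50 / (50 + 500) * 100
= 50 / 550 * 100
= 0.090909 * 100
= 9.09%

9.09%


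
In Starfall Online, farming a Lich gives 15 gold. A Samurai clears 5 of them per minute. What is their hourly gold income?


Gold per minute = 15 * 5 = 75
Gold per hour = 75 * 60 = 4500

4500 gold/hour


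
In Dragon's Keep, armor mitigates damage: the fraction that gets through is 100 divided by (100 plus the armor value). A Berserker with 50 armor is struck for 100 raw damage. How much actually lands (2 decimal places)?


actual = 100 * 100 / (100 + 50)
= 100 * 100 / 150
= 10000 / 150
= 66.67

66.67 damage


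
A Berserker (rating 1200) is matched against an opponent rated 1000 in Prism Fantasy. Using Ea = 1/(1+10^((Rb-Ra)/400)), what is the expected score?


Elo expected score: Ea = 1/(1 + 10^((Rb-Ra)/400))
Rb - Ra = 1000 - 1200 = -200
(Rb-Ra)/400 = -200/400 = -0.5
10^-0.5 = 0.316228
Ea = 1/(1 + 0.316228) = 1/1.316228 = 0.7597

0.7597


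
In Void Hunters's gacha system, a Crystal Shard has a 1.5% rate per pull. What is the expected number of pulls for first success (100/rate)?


Expected pulls for a geometric distribution = 1/p = 100 / rate%
= 100 / 1.5
= 66.67

66.67 pulls


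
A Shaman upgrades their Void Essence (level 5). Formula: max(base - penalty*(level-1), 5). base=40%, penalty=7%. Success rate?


raw_rate = 40 - 7 * (5 - 1)
= 40 - 7 * 4
= 40 - 28
= 12
Apply floor: max(12, 5) = 12%

12%


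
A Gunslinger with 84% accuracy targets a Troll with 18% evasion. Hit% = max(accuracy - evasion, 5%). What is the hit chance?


accuracy - evasion = 84 - 18 = 66
Apply floor: max(66, 5) = 66
Hit chance = 66%

66%


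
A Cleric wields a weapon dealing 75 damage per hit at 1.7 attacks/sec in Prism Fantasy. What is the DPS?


DPS = damage * attack_speed
= 75 * 1.7
= 127.5

127.5 DPS


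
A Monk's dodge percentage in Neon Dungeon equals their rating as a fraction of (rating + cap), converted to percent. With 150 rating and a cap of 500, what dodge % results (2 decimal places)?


dodge% = 150 / (150 + 500) * 100
= 150 / 650 * 100
= 0.230769 * 100
= 23.08%

23.08%


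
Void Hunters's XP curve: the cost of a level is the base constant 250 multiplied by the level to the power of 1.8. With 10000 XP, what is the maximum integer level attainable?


XP = 250 * level^1.8, so level = (XP / 250)^(1/1.8)
= (10000 / 250)^(1/1.8)
= 40.0^0.5556
= 7.7631
Floor: level = 7

level 7


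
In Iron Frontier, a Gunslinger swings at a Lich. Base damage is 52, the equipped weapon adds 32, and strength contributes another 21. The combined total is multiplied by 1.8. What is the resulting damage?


Sum base + weapon + str = 52 + 32 + 21 = 105
Multiply by 1.8:
105 * 1.8 = 189.0

189.0 damage


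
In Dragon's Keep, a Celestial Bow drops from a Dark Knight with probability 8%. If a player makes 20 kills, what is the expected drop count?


Expected drops = kills * (drop_rate / 100)
= 20 * (8 / 100)
= 20 * 0.08
= 1.6

1.6 drops


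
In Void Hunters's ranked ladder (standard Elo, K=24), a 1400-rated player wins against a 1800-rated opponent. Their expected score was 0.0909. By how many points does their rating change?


Elo update: delta = K * (S - Ea), where S = 1 (wins)
S - Ea = 1 - 0.0909 = 0.9091
Rating change = 24 * 0.9091
= 21.82

21.82 rating points


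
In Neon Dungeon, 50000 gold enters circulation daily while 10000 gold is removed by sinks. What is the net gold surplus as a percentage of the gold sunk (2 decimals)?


Net gold = 50000 - 10000 = 40000
Inflation rate = net / sunk * 100 = 40000 / 10000 * 100
= 4.0 * 100
= 400.00%

400.00%


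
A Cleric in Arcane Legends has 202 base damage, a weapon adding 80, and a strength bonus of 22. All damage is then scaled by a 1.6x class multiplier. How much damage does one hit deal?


Sum base + weapon + str = 202 + 80 + 22 = 304
Multiply by 1.6:
304 * 1.6 = 486.4

486.4 damage


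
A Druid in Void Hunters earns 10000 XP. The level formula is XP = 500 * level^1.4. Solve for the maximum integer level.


XP = 500 * level^1.4, so level = (XP / 500)^(1/1.4)
= (10000 / 500)^(1/1.4)
= 20.0^0.7143
= 8.4978
Floor: level = 8

level 8


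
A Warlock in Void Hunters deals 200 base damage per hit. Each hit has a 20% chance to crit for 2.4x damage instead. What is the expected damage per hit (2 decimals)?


E[dmg] = base * (1 + crit_chance * (crit_mult - 1))
cc as decimal = 20/100 = 0.2
cm - 1 = 2.4 - 1 = 1.4
Bonus factor = 0.2 * 1.4 = 0.28
Total multiplier = 1 + 0.28 = 1.28
Expected damage = 200 * 1.28 = 256.00

256.00 damage


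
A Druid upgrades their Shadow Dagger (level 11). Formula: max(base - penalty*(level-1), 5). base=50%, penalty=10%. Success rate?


raw_rate = 50 - 10 * (11 - 1)
= 50 - 10 * 10
= 50 - 100
= -50
Apply floor: max(-50, 5) = 5%

5%


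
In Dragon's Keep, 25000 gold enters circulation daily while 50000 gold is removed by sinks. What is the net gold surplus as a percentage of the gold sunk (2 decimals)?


Net gold = 25000 - 50000 = -25000
Inflation rate = net / sunk * 100 = -25000 / 50000 * 100
= -0.5 * 100
= -50.00%

-50.00%


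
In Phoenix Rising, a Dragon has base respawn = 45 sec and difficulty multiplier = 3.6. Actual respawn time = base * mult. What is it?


Respawn time = base * multiplier
= 45 * 3.6
= 162.0 seconds

162.0 seconds


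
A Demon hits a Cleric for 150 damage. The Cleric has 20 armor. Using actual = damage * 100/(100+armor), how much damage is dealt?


actual = 150 * 100 / (100 + 20)
= 150 * 100 / 120
= 15000 / 120
= 125.00

125.00 damage


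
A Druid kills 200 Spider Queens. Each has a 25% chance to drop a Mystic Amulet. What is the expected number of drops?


Expected drops = kills * (drop_rate / 100)
= 200 * (25 / 100)
= 200 * 0.25
= 50.0

50.0 drops


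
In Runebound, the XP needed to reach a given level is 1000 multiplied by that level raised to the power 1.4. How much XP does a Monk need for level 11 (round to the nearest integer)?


XP = 1000 * level^1.4
Substitute level = 11:
XP = 1000 * 11^1.4
= 1000 * 28.70448
= 28704

28704 XP


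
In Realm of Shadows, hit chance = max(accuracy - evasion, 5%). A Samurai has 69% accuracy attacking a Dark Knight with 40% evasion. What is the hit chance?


accuracy - evasion = 69 - 40 = 29
Apply floor: max(29, 5) = 29
Hit chance = 29%

29%


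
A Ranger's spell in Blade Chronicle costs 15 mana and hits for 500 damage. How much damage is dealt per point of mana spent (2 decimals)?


Efficiency = damage / mana
= 500 / 15
= 33.33

33.33 dmg/mana


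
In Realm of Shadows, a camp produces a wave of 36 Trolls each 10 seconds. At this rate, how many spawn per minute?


Spawns per minute = count * (60 / interval)
= 36 * (60 / 10)
= 36 * 6.0
= 216.0

216.0 per minute


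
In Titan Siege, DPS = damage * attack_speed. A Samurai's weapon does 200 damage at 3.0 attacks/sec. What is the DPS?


DPS = damage * attack_speed
= 200 * 3.0
= 600.0

600.0 DPS


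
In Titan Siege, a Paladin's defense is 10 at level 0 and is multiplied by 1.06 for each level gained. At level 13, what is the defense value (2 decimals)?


value = base * growth^level
= 10 * 1.06^13
= 10 * 2.132928
= 21.33

21.33 defense


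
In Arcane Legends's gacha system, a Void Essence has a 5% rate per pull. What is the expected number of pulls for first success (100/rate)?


Expected pulls for a geometric distribution = 1/p = 100 / rate%
= 100 / 5
= 20.0

20.0 pulls


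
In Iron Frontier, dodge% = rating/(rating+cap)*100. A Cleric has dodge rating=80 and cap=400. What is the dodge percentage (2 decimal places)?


dodge% = 80 / (80 + 400) * 100
= 80 / 480 * 100
= 0.166667 * 100
= 16.67%

16.67%


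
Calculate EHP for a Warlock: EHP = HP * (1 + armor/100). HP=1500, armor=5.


EHP = 1500 * (1 + 5/100)
= 1500 * (1 + 0.05)
= 1500 * 1.05
= 1575.0

1575.0 EHP


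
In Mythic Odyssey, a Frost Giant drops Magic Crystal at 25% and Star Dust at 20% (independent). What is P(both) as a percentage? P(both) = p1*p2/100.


For independent events, P(both) = P(A) * P(B)
= 25% * 20%
= 500 / 100 %
= 5.0%

5.0%


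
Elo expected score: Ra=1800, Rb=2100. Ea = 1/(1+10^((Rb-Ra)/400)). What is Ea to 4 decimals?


Elo expected score: Ea = 1/(1 + 10^((Rb-Ra)/400))
Rb - Ra = 2100 - 1800 = 300
(Rb-Ra)/400 = 300/400 = 0.75
10^0.75 = 5.623413
Ea = 1/(1 + 5.623413) = 1/6.623413 = 0.1510

0.1510


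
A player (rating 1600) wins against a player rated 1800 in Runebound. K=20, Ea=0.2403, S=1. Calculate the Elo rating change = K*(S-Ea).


Elo update: delta = K * (S - Ea), where S = 1 (wins)
S - Ea = 1 - 0.2403 = 0.7597
Rating change = 20 * 0.7597
= 15.19

15.19 rating points


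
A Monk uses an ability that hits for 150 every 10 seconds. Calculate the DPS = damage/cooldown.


DPS = damage / cooldown
= 150 / 10
= 15.00

15.00 DPS


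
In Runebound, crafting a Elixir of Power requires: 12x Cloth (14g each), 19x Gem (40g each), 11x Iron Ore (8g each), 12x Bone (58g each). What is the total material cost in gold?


Cost breakdown:
  Cloth: 12 * 14 = 168
  Gem: 19 * 40 = 760
  Iron Ore: 11 * 8 = 88
  Bone: 12 * 58 = 696
Total = 168 + 760 + 88 + 696 = 1712

1712 gold


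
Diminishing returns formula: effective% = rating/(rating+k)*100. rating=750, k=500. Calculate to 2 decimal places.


effective% = rating / (rating + k) * 100
= 750 / (750 + 500) * 100
= 750 / 1250 * 100
= 0.6 * 100
= 60.00%

60.00%


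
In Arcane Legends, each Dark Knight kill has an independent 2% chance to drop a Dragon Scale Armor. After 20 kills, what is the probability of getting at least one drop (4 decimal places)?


P(at least one) = 1 - P(none) = 1 - (1-p)^n
p = 2/100 = 0.02
1 - p = 0.98
(1 - p)^20 = 0.98^20 = 0.667608
P(at least one) = 1 - 0.667608 = 0.3324

0.3324


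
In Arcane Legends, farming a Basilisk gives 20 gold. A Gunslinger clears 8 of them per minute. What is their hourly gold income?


Gold per minute = 20 * 8 = 160
Gold per hour = 160 * 60 = 9600

9600 gold/hour


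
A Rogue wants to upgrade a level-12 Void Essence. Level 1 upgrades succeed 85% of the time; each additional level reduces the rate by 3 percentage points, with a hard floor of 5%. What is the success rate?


raw_rate = 85 - 3 * (12 - 1)
= 85 - 3 * 11
= 85 - 33
= 52
Apply floor: max(52, 5) = 52%

52%


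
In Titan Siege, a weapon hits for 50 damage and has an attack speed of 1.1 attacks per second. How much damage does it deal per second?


DPS = damage * attack_speed
= 50 * 1.1
= 55.0

55.0 DPS


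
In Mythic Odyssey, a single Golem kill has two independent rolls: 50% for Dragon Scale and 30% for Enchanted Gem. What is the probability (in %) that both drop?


For independent events, P(both) = P(A) * P(B)
= 50% * 30%
= 1500 / 100 %
= 15.0%

15.0%


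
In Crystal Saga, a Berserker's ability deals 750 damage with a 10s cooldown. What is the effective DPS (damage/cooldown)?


DPS = damage / cooldown
= 750 / 10
= 75.00

75.00 DPS


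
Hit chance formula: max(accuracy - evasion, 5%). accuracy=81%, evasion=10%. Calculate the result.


accuracy - evasion = 81 - 10 = 71
Apply floor: max(71, 5) = 71
Hit chance = 71%

71%


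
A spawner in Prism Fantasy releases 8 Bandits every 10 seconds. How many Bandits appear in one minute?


Spawns per minute = count * (60 / interval)
= 8 * (60 / 10)
= 8 * 6.0
= 48.0

48.0 per minute


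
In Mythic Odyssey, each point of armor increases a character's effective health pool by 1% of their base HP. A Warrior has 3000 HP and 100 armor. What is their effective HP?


EHP = 3000 * (1 + 100/100)
= 3000 * (1 + 1.0)
= 3000 * 2.0
= 6000.0

6000.0 EHP


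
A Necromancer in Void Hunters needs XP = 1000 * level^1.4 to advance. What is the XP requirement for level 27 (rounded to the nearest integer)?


XP = 1000 * level^1.4
Substitute level = 27:
XP = 1000 * 27^1.4
= 1000 * 100.9042
= 100904

100904 XP


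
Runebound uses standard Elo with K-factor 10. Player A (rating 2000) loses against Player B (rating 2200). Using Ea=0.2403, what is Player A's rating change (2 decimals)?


Elo update: delta = K * (S - Ea), where S = 0 (loses)
S - Ea = 0 - 0.2403 = -0.2403
Rating change = 10 * -0.2403
= -2.40

-2.40 rating points


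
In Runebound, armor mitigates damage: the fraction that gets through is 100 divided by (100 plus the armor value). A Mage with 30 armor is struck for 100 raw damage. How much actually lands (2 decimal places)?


actual = 100 * 100 / (100 + 30)
= 100 * 100 / 130
= 10000 / 130
= 76.92

76.92 damage


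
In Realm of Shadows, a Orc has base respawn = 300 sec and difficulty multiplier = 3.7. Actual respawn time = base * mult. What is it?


Respawn time = base * multiplier
= 300 * 3.7
= 1110.0 seconds

1110.0 seconds


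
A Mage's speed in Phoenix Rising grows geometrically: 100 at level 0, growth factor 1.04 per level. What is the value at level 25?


value = base * growth^level
= 100 * 1.04^25
= 100 * 2.665836
= 266.58

266.58 speed


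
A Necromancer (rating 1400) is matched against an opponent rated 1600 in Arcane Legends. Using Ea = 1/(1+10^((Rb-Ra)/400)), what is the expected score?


Elo expected score: Ea = 1/(1 + 10^((Rb-Ra)/400))
Rb - Ra = 1600 - 1400 = 200
(Rb-Ra)/400 = 200/400 = 0.5
10^0.5 = 3.162278
Ea = 1/(1 + 3.162278) = 1/4.162278 = 0.2403

0.2403


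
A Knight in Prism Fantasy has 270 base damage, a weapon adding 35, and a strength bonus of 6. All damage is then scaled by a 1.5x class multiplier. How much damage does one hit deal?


Sum base + weapon + str = 270 + 35 + 6 = 311
Multiply by 1.5:
311 * 1.5 = 466.5

466.5 damage


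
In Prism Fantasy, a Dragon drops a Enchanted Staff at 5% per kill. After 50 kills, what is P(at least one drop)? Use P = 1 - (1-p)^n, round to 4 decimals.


P(at least one) = 1 - P(none) = 1 - (1-p)^n
p = 5/100 = 0.05
1 - p = 0.95
(1 - p)^50 = 0.95^50 = 0.076945
P(at least one) = 1 - 0.076945 = 0.9231

0.9231
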